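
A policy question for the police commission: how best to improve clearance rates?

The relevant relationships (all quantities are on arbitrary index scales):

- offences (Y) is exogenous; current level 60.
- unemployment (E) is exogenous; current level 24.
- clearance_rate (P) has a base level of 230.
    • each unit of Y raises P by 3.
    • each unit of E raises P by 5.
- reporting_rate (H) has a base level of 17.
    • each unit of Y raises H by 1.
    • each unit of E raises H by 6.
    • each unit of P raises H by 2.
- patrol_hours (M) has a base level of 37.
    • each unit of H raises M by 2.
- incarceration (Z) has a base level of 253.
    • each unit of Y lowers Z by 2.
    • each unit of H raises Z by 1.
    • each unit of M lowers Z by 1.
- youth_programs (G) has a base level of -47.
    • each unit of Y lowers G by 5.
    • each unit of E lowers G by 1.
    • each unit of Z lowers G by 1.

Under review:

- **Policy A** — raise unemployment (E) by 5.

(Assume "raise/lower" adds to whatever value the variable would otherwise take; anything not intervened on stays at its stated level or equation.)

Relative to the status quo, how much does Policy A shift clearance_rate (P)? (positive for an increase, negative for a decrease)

Baseline:
  Y = 60
  E = 24
  P = 230 + 3·60 + 5·24 = 530
Policy A (E + 5):
  Y = 60
  E = 24 + 5 = 29
  P = 230 + 3·60 + 5·29 = 555
Change in P: 555 − 530 = 25

25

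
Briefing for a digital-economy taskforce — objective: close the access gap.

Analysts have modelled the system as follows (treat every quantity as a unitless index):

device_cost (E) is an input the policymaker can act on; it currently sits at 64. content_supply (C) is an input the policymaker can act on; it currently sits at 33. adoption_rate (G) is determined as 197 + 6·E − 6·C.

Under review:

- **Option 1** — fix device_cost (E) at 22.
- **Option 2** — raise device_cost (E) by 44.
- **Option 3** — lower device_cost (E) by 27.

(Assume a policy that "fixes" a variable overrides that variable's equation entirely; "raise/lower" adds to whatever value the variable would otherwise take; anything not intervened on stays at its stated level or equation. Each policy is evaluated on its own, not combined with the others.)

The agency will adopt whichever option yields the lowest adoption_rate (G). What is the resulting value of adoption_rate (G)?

131

Option 1 (E := 22):
  E = 22
  C = 33
  G = 197 + 6·22 − 6·33 = 131
Option 2 (E + 44):
  E = 64 + 44 = 108
  C = 33
  G = 197 + 6·108 − 6·33 = 647
Option 3 (E − 27):
  E = 64 − 27 = 37
  C = 33
  G = 197 + 6·37 − 6·33 = 221
Comparing — Option 1: G=131, Option 2: G=647, Option 3: G=221. Lowest is 131 (Option 1).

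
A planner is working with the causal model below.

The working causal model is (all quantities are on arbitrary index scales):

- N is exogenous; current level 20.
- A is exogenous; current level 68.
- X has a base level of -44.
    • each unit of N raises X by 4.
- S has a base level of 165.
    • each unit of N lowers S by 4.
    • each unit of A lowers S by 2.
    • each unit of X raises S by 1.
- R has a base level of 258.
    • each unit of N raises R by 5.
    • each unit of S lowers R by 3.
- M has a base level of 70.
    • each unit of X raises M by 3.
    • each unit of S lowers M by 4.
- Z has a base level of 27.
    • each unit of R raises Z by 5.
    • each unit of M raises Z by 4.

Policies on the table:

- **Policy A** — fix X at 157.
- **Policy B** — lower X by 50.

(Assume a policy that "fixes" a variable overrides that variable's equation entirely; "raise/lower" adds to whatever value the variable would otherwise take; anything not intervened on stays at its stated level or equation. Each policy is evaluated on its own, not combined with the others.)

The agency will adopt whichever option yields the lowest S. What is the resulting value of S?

Policy A (X := 157):
  N = 20
  A = 68
  X = 157
  S = 165 − 4·20 − 2·68 + 157 = 106
Policy B (X − 50):
  N = 20
  A = 68
  X = -44 + 4·20 (−50 from intervention) = -14
  S = 165 − 4·20 − 2·68 + (-14) = -65
Comparing — Policy A: S=106, Policy B: S=-65. Lowest is -65 (Policy B).

-65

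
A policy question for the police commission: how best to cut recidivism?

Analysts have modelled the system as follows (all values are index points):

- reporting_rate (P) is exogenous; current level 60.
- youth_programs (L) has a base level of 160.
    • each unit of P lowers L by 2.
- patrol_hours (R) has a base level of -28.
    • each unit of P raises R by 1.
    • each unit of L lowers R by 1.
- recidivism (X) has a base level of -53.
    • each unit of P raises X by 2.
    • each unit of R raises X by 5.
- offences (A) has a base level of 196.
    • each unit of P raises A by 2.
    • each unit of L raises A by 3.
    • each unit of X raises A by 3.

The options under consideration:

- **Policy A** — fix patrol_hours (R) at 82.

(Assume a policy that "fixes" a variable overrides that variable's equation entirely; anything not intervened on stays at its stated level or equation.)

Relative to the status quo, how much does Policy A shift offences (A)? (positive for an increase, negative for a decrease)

Baseline:
  P = 60
  L = 160 − 2·60 = 40
  R = -28 + 60 − 40 = -8
  X = -53 + 2·60 + 5·(-8) = 27
  A = 196 + 2·60 + 3·40 + 3·27 = 517
Policy A (R := 82):
  P = 60
  L = 160 − 2·60 = 40
  R = 82
  X = -53 + 2·60 + 5·82 = 477
  A = 196 + 2·60 + 3·40 + 3·477 = 1867
Change in A: 1867 − 517 = 1350

1350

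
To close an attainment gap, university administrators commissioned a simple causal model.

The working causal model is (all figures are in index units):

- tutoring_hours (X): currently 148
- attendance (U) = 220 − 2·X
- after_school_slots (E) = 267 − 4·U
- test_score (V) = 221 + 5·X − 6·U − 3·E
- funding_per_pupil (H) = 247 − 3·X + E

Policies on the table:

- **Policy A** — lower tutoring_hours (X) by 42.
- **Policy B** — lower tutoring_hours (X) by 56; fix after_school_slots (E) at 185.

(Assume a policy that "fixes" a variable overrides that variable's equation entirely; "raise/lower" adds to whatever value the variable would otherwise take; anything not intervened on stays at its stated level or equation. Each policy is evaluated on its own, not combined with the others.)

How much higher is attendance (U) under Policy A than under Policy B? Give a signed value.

Policy A (X − 42):
  X = 148 − 42 = 106
  U = 220 − 2·106 = 8
Policy B (X − 56, E := 185):
  X = 148 − 56 = 92
  U = 220 − 2·92 = 36
U: 8 − 36 = -28

-28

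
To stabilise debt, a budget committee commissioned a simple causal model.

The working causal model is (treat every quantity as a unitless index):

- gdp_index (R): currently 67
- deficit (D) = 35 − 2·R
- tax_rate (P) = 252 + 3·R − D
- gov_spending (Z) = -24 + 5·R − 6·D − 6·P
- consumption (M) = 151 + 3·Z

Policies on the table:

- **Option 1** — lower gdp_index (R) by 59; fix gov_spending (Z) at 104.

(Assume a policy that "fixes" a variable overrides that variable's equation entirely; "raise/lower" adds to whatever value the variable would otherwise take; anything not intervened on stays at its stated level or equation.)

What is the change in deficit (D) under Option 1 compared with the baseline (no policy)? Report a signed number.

Baseline:
  R = 67
  D = 35 − 2·67 = -99
Option 1 (R − 59, Z := 104):
  R = 67 − 59 = 8
  D = 35 − 2·8 = 19
Change in D: 19 − (-99) = 118

118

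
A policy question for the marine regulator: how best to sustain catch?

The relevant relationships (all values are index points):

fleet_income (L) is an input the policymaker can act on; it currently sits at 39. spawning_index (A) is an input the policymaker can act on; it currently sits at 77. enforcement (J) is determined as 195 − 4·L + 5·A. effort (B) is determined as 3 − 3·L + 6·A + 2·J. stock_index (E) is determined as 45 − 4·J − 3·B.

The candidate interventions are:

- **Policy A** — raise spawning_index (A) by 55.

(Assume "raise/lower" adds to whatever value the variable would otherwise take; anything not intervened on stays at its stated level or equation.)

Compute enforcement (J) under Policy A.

699

Policy A (A + 55):
  L = 39
  A = 77 + 55 = 132
  J = 195 − 4·39 + 5·132 = 699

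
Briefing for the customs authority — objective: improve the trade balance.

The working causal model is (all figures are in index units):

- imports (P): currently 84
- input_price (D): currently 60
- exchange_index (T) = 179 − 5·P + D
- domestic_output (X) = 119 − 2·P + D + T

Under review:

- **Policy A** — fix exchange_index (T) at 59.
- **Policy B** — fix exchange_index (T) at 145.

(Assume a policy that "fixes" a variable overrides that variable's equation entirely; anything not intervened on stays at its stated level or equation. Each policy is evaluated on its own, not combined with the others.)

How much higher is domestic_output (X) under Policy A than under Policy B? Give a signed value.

Policy A (T := 59):
  P = 84
  D = 60
  T = 59
  X = 119 − 2·84 + 60 + 59 = 70
Policy B (T := 145):
  P = 84
  D = 60
  T = 145
  X = 119 − 2·84 + 60 + 145 = 156
X: 70 − 156 = -86

-86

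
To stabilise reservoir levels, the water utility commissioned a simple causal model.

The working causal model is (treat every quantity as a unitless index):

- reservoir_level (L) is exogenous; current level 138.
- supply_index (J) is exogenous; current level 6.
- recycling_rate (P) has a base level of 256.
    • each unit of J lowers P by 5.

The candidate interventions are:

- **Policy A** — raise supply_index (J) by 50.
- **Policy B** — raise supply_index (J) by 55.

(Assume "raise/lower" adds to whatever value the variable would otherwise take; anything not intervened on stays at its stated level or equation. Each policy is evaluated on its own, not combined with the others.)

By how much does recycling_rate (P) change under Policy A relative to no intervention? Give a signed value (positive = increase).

-250

Baseline:
  J = 6
  P = 256 − 5·6 = 226
Policy A (J + 50):
  J = 6 + 50 = 56
  P = 256 − 5·56 = -24
Change in P: -24 − 226 = -250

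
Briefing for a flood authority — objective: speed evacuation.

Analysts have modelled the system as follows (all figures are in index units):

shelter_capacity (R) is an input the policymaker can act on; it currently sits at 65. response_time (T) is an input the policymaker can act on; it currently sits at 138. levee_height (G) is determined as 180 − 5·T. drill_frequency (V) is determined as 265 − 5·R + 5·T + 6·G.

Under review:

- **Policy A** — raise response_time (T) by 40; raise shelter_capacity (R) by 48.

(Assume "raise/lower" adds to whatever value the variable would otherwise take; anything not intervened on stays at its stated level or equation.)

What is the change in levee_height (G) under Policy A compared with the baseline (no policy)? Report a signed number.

-200

Baseline:
  T = 138
  G = 180 − 5·138 = -510
Policy A (T + 40, R + 48):
  T = 138 + 40 = 178
  G = 180 − 5·178 = -710
Change in G: -710 − (-510) = -200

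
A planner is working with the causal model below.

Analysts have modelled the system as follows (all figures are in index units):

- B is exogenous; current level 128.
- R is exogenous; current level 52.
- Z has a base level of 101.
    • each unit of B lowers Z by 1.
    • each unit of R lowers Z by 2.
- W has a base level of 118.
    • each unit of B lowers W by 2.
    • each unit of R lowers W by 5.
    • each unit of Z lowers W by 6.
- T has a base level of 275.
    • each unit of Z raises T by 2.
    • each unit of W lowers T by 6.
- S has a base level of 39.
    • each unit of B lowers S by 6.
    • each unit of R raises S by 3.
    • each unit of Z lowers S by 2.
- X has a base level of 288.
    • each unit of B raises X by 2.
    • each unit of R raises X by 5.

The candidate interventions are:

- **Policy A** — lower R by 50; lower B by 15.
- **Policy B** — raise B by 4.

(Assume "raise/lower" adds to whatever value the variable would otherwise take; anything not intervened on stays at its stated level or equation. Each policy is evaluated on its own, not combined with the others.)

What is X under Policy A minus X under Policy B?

Policy A (R − 50, B − 15):
  B = 128 − 15 = 113
  R = 52 − 50 = 2
  X = 288 + 2·113 + 5·2 = 524
Policy B (B + 4):
  B = 128 + 4 = 132
  R = 52
  X = 288 + 2·132 + 5·52 = 812
X: 524 − 812 = -288

-288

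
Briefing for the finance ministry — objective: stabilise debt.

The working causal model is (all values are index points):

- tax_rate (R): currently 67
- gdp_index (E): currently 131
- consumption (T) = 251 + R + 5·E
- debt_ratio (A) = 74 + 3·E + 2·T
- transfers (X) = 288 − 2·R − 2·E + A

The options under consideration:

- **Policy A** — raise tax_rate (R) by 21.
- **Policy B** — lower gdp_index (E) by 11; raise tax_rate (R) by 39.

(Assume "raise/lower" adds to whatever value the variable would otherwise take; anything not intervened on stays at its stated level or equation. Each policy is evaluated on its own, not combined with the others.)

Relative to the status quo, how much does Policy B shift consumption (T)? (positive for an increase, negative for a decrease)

-16

Baseline:
  R = 67
  E = 131
  T = 251 + 67 + 5·131 = 973
Policy B (E − 11, R + 39):
  R = 67 + 39 = 106
  E = 131 − 11 = 120
  T = 251 + 106 + 5·120 = 957
Change in T: 957 − 973 = -16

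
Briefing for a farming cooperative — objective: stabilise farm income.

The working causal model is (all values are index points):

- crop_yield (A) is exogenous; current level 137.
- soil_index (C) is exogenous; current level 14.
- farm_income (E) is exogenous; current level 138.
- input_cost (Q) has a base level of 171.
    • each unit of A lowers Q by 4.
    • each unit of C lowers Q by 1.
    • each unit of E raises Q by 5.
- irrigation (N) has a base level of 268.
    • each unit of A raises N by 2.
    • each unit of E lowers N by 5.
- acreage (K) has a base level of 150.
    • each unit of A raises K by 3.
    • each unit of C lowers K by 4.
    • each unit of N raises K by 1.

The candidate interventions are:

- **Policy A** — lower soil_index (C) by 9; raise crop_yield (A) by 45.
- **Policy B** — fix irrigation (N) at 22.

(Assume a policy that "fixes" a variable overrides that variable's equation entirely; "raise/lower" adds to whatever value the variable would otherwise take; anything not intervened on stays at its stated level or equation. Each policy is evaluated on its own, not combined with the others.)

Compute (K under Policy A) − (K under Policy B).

91

Policy A (C − 9, A + 45):
  A = 137 + 45 = 182
  C = 14 − 9 = 5
  E = 138
  N = 268 + 2·182 − 5·138 = -58
  K = 150 + 3·182 − 4·5 + (-58) = 618
Policy B (N := 22):
  A = 137
  C = 14
  E = 138
  N = 22
  K = 150 + 3·137 − 4·14 + 22 = 527
K: 618 − 527 = 91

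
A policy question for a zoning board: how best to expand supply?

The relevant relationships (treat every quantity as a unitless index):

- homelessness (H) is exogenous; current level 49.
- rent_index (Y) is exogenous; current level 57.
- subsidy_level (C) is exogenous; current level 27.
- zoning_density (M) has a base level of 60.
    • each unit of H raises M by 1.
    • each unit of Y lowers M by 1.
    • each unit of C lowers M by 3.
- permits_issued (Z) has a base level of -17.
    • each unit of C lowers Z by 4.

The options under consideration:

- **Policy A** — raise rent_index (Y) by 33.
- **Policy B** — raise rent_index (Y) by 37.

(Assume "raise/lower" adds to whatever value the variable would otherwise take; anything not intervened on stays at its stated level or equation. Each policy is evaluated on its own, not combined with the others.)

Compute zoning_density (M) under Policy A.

-62

Policy A (Y + 33):
  H = 49
  Y = 57 + 33 = 90
  C = 27
  M = 60 + 49 − 90 − 3·27 = -62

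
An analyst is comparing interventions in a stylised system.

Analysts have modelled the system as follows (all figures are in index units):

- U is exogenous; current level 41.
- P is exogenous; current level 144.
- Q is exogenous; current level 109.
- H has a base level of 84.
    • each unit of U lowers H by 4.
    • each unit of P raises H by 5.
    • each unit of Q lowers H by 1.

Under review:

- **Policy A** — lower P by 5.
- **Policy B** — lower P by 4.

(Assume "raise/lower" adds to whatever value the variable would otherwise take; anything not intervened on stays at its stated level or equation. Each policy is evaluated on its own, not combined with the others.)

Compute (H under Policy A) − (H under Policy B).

Policy A (P − 5):
  U = 41
  P = 144 − 5 = 139
  Q = 109
  H = 84 − 4·41 + 5·139 − 109 = 506
Policy B (P − 4):
  U = 41
  P = 144 − 4 = 140
  Q = 109
  H = 84 − 4·41 + 5·140 − 109 = 511
H: 506 − 511 = -5

-5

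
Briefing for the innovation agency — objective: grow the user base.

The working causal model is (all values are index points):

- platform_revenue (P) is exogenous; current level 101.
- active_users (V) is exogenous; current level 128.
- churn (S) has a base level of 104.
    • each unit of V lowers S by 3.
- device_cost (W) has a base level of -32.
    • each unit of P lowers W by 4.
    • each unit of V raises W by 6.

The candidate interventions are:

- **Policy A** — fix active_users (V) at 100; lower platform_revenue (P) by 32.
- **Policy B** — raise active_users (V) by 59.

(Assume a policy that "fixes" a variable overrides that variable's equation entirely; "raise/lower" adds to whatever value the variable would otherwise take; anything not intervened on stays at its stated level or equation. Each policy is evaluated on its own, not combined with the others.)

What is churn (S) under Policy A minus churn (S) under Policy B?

261

Policy A (V := 100, P − 32):
  V = 100
  S = 104 − 3·100 = -196
Policy B (V + 59):
  V = 128 + 59 = 187
  S = 104 − 3·187 = -457
S: -196 − (-457) = 261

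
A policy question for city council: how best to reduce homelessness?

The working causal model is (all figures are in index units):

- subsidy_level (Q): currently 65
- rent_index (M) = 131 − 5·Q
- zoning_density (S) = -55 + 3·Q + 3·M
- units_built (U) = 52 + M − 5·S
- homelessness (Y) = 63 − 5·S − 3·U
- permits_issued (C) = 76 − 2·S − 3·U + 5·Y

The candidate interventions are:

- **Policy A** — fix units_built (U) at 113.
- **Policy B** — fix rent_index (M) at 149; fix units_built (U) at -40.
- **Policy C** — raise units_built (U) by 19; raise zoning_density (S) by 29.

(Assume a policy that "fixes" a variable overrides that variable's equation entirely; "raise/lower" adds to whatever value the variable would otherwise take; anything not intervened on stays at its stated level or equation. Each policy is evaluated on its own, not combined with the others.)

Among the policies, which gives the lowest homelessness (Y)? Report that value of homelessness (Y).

Policy A (U := 113):
  Q = 65
  M = 131 − 5·65 = -194
  S = -55 + 3·65 + 3·(-194) = -442
  U = 113
  Y = 63 − 5·(-442) − 3·113 = 1934
Policy B (M := 149, U := -40):
  Q = 65
  M = 149
  S = -55 + 3·65 + 3·149 = 587
  U = -40
  Y = 63 − 5·587 − 3·(-40) = -2752
Policy C (U + 19, S + 29):
  Q = 65
  M = 131 − 5·65 = -194
  S = -55 + 3·65 + 3·(-194) (+29 from intervention) = -413
  U = 52 + (-194) − 5·(-413) (+19 from intervention) = 1942
  Y = 63 − 5·(-413) − 3·1942 = -3698
Comparing — Policy A: Y=1934, Policy B: Y=-2752, Policy C: Y=-3698. Lowest is -3698 (Policy C).

-3698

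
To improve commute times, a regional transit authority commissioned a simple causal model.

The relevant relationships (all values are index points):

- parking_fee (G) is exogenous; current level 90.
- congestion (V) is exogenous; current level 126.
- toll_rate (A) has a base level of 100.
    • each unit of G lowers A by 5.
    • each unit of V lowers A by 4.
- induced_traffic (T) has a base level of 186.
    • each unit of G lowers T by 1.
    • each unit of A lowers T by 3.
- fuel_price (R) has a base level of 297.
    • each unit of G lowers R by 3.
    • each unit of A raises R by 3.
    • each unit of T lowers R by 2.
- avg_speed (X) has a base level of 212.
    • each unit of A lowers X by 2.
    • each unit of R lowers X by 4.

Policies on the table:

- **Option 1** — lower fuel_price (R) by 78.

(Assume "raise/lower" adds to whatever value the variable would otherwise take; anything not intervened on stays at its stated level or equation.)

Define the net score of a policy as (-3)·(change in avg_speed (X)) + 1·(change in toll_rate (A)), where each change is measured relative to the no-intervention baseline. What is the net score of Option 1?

-936

Baseline:
  G = 90
  V = 126
  A = 100 − 5·90 − 4·126 = -854
  T = 186 − 90 − 3·(-854) = 2658
  R = 297 − 3·90 + 3·(-854) − 2·2658 = -7851
  X = 212 − 2·(-854) − 4·(-7851) = 33324
Option 1 (R − 78):
  G = 90
  V = 126
  A = 100 − 5·90 − 4·126 = -854
  T = 186 − 90 − 3·(-854) = 2658
  R = 297 − 3·90 + 3·(-854) − 2·2658 (−78 from intervention) = -7929
  X = 212 − 2·(-854) − 4·(-7929) = 33636
ΔX = 33636 − 33324 = 312; ΔA = -854 − (-854) = 0
Score = (-3)·312 + 1·0 = -936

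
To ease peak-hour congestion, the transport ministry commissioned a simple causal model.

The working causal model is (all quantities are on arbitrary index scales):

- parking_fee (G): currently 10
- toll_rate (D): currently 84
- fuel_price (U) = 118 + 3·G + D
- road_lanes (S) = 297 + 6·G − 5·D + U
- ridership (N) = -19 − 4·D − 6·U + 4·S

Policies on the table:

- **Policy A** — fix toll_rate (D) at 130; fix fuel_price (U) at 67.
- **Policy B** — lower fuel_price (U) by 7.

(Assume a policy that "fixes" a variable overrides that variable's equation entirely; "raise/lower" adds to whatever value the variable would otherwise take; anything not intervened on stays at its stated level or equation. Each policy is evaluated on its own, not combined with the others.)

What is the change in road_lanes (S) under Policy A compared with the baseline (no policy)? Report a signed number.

Baseline:
  G = 10
  D = 84
  U = 118 + 3·10 + 84 = 232
  S = 297 + 6·10 − 5·84 + 232 = 169
Policy A (D := 130, U := 67):
  G = 10
  D = 130
  U = 67
  S = 297 + 6·10 − 5·130 + 67 = -226
Change in S: -226 − 169 = -395

-395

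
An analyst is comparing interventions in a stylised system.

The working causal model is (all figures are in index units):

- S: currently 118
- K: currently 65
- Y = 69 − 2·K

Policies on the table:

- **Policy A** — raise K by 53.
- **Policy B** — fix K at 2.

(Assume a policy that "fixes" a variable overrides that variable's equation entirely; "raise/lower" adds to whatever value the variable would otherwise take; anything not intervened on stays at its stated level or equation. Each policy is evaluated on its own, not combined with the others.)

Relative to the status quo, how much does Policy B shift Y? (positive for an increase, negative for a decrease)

126

Baseline:
  K = 65
  Y = 69 − 2·65 = -61
Policy B (K := 2):
  K = 2
  Y = 69 − 2·2 = 65
Change in Y: 65 − (-61) = 126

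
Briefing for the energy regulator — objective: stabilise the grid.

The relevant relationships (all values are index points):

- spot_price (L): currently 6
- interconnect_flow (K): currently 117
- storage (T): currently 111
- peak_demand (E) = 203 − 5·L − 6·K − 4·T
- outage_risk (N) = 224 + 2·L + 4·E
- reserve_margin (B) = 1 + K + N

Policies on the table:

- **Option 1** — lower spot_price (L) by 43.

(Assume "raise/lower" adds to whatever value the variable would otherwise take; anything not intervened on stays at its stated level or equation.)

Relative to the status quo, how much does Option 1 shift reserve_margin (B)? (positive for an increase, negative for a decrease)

Baseline:
  L = 6
  K = 117
  T = 111
  E = 203 − 5·6 − 6·117 − 4·111 = -973
  N = 224 + 2·6 + 4·(-973) = -3656
  B = 1 + 117 + (-3656) = -3538
Option 1 (L − 43):
  L = 6 − 43 = -37
  K = 117
  T = 111
  E = 203 − 5·(-37) − 6·117 − 4·111 = -758
  N = 224 + 2·(-37) + 4·(-758) = -2882
  B = 1 + 117 + (-2882) = -2764
Change in B: -2764 − (-3538) = 774

774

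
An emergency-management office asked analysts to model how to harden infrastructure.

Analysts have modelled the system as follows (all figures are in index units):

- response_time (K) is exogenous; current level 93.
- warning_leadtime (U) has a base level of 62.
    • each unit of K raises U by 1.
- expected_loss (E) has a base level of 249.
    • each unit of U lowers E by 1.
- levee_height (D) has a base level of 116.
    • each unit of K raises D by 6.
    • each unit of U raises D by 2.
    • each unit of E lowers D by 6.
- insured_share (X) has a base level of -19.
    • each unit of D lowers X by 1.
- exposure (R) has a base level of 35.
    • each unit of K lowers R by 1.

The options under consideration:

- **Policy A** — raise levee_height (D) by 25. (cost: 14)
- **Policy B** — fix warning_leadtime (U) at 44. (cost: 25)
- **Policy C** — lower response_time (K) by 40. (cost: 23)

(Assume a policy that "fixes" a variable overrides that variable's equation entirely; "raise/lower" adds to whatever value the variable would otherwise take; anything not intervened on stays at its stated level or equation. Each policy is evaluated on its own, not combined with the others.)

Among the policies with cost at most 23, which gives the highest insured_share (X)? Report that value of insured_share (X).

Policy A (D + 25):
  K = 93
  U = 62 + 93 = 155
  E = 249 − 155 = 94
  D = 116 + 6·93 + 2·155 − 6·94 (+25 from intervention) = 445
  X = -19 − 445 = -464
Policy C (K − 40):
  K = 93 − 40 = 53
  U = 62 + 53 = 115
  E = 249 − 115 = 134
  D = 116 + 6·53 + 2·115 − 6·134 = -140
  X = -19 − (-140) = 121
Comparing — Policy A: X=-464, Policy C: X=121. Highest is 121 (Policy C).

121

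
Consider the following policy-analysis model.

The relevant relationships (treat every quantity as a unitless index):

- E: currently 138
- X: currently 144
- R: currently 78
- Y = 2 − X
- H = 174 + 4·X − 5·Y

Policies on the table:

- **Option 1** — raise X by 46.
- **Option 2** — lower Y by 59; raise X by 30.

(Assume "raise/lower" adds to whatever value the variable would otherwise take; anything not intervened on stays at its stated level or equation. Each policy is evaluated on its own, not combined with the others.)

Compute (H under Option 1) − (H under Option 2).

-151

Option 1 (X + 46):
  X = 144 + 46 = 190
  Y = 2 − 190 = -188
  H = 174 + 4·190 − 5·(-188) = 1874
Option 2 (Y − 59, X + 30):
  X = 144 + 30 = 174
  Y = 2 − 174 (−59 from intervention) = -231
  H = 174 + 4·174 − 5·(-231) = 2025
H: 1874 − 2025 = -151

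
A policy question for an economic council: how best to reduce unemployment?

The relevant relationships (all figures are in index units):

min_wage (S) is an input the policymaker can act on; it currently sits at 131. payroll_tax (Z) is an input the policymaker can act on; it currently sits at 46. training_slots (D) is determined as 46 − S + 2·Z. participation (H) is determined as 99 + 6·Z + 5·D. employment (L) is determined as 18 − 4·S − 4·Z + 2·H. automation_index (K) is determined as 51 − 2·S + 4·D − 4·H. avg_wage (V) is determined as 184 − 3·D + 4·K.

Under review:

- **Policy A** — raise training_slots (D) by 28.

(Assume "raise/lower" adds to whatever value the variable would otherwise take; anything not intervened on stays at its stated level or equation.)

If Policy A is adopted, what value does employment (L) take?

Policy A (D + 28):
  S = 131
  Z = 46
  D = 46 − 131 + 2·46 (+28 from intervention) = 35
  H = 99 + 6·46 + 5·35 = 550
  L = 18 − 4·131 − 4·46 + 2·550 = 410

410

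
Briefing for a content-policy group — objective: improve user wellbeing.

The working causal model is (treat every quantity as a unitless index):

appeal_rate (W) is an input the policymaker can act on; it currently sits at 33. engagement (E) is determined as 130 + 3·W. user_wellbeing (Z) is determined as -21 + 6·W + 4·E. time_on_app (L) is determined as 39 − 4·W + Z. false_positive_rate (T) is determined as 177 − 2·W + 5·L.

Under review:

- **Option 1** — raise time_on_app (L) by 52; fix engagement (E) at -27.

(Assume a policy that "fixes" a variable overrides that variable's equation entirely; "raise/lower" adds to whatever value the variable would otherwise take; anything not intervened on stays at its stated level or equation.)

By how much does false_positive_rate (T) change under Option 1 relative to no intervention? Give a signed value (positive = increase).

Baseline:
  W = 33
  E = 130 + 3·33 = 229
  Z = -21 + 6·33 + 4·229 = 1093
  L = 39 − 4·33 + 1093 = 1000
  T = 177 − 2·33 + 5·1000 = 5111
Option 1 (L + 52, E := -27):
  W = 33
  E = -27
  Z = -21 + 6·33 + 4·(-27) = 69
  L = 39 − 4·33 + 69 (+52 from intervention) = 28
  T = 177 − 2·33 + 5·28 = 251
Change in T: 251 − 5111 = -4860

-4860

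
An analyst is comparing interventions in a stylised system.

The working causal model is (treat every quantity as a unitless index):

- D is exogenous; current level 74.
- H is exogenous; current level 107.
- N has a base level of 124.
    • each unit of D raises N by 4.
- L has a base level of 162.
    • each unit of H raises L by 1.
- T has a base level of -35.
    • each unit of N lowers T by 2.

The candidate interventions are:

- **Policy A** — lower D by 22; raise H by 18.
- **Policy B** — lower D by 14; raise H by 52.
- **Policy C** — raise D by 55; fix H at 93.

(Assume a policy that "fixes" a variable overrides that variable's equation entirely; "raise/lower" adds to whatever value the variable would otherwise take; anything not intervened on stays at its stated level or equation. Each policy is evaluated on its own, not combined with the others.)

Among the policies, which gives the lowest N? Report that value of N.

332

Policy A (D − 22, H + 18):
  D = 74 − 22 = 52
  N = 124 + 4·52 = 332
Policy B (D − 14, H + 52):
  D = 74 − 14 = 60
  N = 124 + 4·60 = 364
Policy C (D + 55, H := 93):
  D = 74 + 55 = 129
  N = 124 + 4·129 = 640
Comparing — Policy A: N=332, Policy B: N=364, Policy C: N=640. Lowest is 332 (Policy A).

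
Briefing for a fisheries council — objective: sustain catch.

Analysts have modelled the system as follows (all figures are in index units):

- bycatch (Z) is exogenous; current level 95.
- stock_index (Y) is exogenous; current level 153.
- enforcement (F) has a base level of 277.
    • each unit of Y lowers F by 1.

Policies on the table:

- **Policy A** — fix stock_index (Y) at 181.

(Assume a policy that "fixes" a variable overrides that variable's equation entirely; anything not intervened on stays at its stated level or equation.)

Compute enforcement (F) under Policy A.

96

Policy A (Y := 181):
  Y = 181
  F = 277 − 181 = 96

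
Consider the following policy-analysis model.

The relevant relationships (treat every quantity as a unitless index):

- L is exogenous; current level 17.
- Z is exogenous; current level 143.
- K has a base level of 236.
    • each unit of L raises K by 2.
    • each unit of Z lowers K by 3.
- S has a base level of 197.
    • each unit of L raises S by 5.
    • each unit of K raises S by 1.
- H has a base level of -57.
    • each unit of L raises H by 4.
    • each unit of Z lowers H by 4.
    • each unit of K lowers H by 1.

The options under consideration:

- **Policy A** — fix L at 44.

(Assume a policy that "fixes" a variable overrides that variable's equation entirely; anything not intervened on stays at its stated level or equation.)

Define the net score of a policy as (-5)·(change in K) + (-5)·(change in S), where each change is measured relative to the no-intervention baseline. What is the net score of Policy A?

-1215

Baseline:
  L = 17
  Z = 143
  K = 236 + 2·17 − 3·143 = -159
  S = 197 + 5·17 + (-159) = 123
Policy A (L := 44):
  L = 44
  Z = 143
  K = 236 + 2·44 − 3·143 = -105
  S = 197 + 5·44 + (-105) = 312
ΔK = -105 − (-159) = 54; ΔS = 312 − 123 = 189
Score = (-5)·54 + (-5)·189 = -1215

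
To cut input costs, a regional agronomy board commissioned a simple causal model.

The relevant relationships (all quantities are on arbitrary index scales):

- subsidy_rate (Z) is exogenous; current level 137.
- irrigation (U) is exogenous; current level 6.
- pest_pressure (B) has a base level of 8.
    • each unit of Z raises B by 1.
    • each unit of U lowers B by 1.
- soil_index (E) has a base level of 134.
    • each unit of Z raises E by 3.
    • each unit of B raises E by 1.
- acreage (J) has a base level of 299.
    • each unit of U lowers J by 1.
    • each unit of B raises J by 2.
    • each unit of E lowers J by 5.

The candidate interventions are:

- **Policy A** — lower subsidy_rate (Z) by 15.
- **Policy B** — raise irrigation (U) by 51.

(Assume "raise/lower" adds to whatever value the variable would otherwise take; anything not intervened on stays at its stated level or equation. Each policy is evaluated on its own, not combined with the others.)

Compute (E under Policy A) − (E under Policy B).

-9

Policy A (Z − 15):
  Z = 137 − 15 = 122
  U = 6
  B = 8 + 122 − 6 = 124
  E = 134 + 3·122 + 124 = 624
Policy B (U + 51):
  Z = 137
  U = 6 + 51 = 57
  B = 8 + 137 − 57 = 88
  E = 134 + 3·137 + 88 = 633
E: 624 − 633 = -9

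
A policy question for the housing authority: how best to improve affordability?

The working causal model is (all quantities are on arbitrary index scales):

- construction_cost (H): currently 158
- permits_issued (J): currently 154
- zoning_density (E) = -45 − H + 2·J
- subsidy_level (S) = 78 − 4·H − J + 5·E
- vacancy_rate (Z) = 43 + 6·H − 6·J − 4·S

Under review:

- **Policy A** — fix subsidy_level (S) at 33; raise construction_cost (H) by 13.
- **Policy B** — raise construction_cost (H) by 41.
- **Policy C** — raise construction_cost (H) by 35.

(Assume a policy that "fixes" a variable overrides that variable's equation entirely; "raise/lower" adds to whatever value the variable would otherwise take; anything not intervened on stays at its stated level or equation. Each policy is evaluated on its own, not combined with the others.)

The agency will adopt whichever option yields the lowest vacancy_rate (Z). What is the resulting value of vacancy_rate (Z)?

Policy A (S := 33, H + 13):
  H = 158 + 13 = 171
  J = 154
  E = -45 − 171 + 2·154 = 92
  S = 33
  Z = 43 + 6·171 − 6·154 − 4·33 = 13
Policy B (H + 41):
  H = 158 + 41 = 199
  J = 154
  E = -45 − 199 + 2·154 = 64
  S = 78 − 4·199 − 154 + 5·64 = -552
  Z = 43 + 6·199 − 6·154 − 4·(-552) = 2521
Policy C (H + 35):
  H = 158 + 35 = 193
  J = 154
  E = -45 − 193 + 2·154 = 70
  S = 78 − 4·193 − 154 + 5·70 = -498
  Z = 43 + 6·193 − 6·154 − 4·(-498) = 2269
Comparing — Policy A: Z=13, Policy B: Z=2521, Policy C: Z=2269. Lowest is 13 (Policy A).

13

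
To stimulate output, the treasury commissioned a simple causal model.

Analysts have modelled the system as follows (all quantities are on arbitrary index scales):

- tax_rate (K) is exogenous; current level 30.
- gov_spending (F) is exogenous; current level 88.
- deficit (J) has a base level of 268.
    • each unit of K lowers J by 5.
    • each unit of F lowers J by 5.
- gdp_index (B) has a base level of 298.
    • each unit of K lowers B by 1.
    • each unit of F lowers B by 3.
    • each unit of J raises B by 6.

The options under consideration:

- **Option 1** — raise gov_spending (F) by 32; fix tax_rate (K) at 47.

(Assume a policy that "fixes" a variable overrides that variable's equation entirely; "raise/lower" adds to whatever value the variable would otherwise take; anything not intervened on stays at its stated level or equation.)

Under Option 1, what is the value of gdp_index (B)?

Option 1 (F + 32, K := 47):
  K = 47
  F = 88 + 32 = 120
  J = 268 − 5·47 − 5·120 = -567
  B = 298 − 47 − 3·120 + 6·(-567) = -3511

-3511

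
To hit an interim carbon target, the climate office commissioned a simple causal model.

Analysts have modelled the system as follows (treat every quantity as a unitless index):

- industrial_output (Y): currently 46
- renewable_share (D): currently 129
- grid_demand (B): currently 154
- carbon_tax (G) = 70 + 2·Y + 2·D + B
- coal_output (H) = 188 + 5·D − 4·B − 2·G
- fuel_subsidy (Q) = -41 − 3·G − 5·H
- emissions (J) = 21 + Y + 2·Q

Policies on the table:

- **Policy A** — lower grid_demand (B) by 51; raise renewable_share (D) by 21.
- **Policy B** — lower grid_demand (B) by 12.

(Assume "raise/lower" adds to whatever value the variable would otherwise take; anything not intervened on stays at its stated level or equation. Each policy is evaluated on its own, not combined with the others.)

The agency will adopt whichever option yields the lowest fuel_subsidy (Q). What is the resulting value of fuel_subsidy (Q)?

Policy A (B − 51, D + 21):
  Y = 46
  D = 129 + 21 = 150
  B = 154 − 51 = 103
  G = 70 + 2·46 + 2·150 + 103 = 565
  H = 188 + 5·150 − 4·103 − 2·565 = -604
  Q = -41 − 3·565 − 5·(-604) = 1284
Policy B (B − 12):
  Y = 46
  D = 129
  B = 154 − 12 = 142
  G = 70 + 2·46 + 2·129 + 142 = 562
  H = 188 + 5·129 − 4·142 − 2·562 = -859
  Q = -41 − 3·562 − 5·(-859) = 2568
Comparing — Policy A: Q=1284, Policy B: Q=2568. Lowest is 1284 (Policy A).

1284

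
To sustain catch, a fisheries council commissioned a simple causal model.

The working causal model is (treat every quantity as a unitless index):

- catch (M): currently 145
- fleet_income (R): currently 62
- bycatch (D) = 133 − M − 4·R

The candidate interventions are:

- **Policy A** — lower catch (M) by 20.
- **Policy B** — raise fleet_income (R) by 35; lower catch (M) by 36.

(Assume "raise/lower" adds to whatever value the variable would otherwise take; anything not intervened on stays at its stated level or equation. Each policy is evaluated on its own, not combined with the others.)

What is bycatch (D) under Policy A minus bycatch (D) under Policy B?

124

Policy A (M − 20):
  M = 145 − 20 = 125
  R = 62
  D = 133 − 125 − 4·62 = -240
Policy B (R + 35, M − 36):
  M = 145 − 36 = 109
  R = 62 + 35 = 97
  D = 133 − 109 − 4·97 = -364
D: -240 − (-364) = 124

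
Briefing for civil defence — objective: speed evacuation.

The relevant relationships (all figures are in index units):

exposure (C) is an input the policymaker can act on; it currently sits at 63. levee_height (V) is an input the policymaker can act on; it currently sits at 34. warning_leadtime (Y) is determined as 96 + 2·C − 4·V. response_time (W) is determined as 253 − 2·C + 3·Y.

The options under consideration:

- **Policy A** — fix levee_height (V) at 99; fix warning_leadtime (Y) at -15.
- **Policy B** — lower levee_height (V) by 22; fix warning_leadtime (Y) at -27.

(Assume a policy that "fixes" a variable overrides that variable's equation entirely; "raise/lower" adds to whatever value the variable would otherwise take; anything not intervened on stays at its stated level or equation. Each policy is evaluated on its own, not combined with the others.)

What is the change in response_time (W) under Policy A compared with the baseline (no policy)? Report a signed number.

-303

Baseline:
  C = 63
  V = 34
  Y = 96 + 2·63 − 4·34 = 86
  W = 253 − 2·63 + 3·86 = 385
Policy A (V := 99, Y := -15):
  C = 63
  V = 99
  Y = -15
  W = 253 − 2·63 + 3·(-15) = 82
Change in W: 82 − 385 = -303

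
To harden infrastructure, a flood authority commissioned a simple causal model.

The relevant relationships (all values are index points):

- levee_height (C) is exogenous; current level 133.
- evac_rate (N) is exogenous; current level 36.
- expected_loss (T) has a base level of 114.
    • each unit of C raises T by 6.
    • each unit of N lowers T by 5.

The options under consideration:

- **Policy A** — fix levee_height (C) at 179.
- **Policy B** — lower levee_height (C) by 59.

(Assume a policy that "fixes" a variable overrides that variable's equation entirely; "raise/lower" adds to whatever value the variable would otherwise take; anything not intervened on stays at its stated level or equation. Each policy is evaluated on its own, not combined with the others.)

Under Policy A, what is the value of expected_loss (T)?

Policy A (C := 179):
  C = 179
  N = 36
  T = 114 + 6·179 − 5·36 = 1008

1008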